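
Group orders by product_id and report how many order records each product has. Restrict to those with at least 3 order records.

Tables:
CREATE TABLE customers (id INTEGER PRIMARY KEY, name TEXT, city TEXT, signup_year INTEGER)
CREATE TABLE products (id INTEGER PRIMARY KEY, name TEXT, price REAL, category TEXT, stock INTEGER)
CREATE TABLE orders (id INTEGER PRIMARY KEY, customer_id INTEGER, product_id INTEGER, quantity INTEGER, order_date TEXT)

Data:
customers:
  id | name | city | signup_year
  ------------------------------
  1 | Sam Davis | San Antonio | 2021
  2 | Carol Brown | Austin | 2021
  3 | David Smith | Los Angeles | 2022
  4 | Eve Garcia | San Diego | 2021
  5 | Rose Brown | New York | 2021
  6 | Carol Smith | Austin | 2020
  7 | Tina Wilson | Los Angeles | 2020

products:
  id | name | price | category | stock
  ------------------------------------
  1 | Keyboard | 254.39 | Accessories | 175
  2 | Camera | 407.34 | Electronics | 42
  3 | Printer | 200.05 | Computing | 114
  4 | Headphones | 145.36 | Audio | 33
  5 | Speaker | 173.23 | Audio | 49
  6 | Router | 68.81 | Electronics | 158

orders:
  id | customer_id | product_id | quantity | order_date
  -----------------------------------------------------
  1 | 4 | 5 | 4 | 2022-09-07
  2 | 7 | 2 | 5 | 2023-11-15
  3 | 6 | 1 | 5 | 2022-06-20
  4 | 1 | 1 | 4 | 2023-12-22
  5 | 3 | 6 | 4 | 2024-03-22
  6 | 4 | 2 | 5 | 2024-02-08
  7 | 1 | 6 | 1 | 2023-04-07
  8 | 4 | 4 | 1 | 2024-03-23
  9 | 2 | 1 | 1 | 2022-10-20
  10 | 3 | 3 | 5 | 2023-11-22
SELECT product_id, COUNT(*) AS order_count FROM orders GROUP BY product_id HAVING COUNT(*) >= 3

Execution result:
product_id | order_count
1 | 3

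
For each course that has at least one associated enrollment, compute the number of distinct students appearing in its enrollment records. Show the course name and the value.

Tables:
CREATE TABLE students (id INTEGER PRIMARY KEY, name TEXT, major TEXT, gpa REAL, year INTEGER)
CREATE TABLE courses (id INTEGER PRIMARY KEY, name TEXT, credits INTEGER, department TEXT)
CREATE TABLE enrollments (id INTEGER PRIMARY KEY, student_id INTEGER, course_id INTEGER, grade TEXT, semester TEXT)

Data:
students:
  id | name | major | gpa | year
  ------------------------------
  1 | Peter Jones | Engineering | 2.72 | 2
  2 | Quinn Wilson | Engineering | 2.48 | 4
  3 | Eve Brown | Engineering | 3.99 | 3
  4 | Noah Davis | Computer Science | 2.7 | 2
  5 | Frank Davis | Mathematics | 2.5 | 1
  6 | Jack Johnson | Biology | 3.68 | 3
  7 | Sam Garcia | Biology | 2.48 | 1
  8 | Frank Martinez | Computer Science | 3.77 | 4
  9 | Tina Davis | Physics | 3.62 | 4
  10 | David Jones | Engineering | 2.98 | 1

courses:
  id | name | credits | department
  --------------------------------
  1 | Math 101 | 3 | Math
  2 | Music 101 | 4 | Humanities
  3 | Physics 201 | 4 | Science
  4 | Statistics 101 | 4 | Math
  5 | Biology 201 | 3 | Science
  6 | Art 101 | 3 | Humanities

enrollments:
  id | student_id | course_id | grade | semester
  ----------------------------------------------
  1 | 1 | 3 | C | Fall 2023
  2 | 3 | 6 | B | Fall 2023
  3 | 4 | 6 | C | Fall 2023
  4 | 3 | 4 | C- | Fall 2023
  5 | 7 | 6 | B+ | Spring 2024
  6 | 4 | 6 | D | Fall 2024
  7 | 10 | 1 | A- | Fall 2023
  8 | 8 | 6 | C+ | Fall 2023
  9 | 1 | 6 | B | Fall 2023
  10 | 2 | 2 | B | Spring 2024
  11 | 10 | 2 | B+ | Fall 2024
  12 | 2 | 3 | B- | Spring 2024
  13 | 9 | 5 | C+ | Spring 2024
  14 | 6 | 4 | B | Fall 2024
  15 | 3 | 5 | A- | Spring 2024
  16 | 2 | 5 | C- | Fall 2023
SELECT p.name, COUNT(DISTINCT c.student_id) AS distinct_student_count FROM enrollments c JOIN courses p ON c.course_id = p.id GROUP BY p.id, p.name

Execution result:
name | distinct_student_count
Math 101 | 1
Music 101 | 2
Physics 201 | 2
Statistics 101 | 2
Biology 201 | 3
Art 101 | 5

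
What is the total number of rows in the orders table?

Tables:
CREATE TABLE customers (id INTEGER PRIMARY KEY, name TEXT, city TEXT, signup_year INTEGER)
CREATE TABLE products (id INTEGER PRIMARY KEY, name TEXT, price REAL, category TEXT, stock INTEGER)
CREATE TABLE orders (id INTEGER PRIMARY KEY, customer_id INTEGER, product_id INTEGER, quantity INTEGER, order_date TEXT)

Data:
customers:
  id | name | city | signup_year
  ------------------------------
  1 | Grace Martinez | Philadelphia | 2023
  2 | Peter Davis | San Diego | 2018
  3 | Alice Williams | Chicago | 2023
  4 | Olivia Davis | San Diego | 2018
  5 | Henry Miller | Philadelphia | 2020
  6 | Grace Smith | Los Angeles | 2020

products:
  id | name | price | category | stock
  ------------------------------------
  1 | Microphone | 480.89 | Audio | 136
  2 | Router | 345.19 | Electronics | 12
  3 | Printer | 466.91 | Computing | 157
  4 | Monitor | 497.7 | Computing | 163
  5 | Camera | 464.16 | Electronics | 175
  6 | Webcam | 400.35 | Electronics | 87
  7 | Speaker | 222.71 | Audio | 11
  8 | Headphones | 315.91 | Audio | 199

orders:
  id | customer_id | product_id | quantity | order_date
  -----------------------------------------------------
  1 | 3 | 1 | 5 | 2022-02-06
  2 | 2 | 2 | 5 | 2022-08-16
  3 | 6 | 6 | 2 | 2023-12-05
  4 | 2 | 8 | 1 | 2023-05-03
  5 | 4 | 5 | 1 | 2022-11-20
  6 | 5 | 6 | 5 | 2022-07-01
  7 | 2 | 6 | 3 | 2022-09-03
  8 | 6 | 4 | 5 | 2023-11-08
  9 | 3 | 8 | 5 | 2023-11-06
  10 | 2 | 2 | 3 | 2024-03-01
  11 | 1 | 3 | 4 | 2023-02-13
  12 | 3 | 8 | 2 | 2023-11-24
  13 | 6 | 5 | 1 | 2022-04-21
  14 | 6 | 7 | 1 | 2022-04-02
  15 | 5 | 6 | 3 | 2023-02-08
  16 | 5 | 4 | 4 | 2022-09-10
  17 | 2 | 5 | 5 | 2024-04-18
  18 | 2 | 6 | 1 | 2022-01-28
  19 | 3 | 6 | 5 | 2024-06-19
SELECT COUNT(*) FROM orders

Execution result:
19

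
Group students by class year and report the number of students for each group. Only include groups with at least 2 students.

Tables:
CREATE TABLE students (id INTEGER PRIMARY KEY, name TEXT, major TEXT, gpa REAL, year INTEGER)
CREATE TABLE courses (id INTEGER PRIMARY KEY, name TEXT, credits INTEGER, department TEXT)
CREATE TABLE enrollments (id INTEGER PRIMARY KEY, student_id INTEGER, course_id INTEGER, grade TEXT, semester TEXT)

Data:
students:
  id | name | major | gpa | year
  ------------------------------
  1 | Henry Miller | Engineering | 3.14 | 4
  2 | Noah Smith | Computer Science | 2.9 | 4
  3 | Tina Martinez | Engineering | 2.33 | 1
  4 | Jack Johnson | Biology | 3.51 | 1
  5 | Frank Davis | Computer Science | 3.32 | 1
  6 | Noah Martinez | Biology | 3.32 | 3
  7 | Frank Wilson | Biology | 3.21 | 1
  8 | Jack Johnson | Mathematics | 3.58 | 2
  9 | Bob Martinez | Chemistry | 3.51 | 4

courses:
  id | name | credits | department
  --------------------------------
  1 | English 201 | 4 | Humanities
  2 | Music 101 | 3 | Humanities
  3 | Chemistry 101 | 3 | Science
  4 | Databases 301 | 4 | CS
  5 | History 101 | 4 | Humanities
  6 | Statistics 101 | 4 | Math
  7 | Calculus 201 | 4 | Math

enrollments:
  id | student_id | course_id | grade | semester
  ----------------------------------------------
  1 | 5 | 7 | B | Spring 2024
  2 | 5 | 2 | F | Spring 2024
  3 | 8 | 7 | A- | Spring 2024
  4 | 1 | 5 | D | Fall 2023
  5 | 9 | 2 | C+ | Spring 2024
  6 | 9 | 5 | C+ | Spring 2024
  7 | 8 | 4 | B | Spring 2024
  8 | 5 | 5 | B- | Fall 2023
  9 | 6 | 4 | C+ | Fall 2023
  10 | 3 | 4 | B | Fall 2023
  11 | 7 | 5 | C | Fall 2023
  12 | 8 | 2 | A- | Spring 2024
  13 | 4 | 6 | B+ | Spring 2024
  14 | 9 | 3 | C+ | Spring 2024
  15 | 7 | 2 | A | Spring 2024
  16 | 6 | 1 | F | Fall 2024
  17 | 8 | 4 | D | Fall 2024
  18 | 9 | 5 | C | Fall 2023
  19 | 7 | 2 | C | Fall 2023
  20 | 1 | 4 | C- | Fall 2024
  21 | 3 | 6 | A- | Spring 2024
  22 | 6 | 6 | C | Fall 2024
SELECT year, COUNT(*) AS n FROM students GROUP BY year HAVING COUNT(*) >= 2

Execution result:
year | n
1 | 4
4 | 3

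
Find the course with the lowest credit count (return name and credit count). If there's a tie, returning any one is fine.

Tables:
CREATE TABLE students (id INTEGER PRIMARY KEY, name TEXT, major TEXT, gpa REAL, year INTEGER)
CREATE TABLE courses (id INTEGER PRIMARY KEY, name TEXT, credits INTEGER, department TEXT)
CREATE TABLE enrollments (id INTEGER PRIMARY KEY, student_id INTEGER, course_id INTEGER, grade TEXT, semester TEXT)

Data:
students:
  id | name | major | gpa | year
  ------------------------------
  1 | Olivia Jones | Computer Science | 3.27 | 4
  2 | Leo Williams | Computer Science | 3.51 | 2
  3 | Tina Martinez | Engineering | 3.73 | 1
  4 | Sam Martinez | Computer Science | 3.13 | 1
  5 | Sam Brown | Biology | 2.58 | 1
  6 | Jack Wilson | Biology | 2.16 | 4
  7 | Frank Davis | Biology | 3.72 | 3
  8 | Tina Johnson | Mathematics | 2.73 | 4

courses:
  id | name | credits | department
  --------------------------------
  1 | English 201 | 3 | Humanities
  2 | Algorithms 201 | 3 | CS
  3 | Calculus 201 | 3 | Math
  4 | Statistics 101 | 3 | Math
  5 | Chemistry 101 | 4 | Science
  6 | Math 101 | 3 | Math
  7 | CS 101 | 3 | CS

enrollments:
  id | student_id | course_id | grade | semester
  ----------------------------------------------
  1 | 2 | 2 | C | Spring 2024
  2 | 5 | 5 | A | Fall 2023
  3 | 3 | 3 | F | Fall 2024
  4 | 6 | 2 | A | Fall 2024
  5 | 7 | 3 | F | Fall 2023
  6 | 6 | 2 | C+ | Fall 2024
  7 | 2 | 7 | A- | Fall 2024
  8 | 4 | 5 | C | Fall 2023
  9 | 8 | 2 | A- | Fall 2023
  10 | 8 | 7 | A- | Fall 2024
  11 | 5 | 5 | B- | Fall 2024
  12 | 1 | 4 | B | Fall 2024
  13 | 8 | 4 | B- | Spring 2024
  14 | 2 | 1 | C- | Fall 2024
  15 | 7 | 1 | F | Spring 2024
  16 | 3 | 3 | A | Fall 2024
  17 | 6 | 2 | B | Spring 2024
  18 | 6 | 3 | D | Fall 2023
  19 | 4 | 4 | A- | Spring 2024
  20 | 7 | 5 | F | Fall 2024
SELECT name, credits FROM courses ORDER BY credits ASC LIMIT 1

Execution result:
name | credits
English 201 | 3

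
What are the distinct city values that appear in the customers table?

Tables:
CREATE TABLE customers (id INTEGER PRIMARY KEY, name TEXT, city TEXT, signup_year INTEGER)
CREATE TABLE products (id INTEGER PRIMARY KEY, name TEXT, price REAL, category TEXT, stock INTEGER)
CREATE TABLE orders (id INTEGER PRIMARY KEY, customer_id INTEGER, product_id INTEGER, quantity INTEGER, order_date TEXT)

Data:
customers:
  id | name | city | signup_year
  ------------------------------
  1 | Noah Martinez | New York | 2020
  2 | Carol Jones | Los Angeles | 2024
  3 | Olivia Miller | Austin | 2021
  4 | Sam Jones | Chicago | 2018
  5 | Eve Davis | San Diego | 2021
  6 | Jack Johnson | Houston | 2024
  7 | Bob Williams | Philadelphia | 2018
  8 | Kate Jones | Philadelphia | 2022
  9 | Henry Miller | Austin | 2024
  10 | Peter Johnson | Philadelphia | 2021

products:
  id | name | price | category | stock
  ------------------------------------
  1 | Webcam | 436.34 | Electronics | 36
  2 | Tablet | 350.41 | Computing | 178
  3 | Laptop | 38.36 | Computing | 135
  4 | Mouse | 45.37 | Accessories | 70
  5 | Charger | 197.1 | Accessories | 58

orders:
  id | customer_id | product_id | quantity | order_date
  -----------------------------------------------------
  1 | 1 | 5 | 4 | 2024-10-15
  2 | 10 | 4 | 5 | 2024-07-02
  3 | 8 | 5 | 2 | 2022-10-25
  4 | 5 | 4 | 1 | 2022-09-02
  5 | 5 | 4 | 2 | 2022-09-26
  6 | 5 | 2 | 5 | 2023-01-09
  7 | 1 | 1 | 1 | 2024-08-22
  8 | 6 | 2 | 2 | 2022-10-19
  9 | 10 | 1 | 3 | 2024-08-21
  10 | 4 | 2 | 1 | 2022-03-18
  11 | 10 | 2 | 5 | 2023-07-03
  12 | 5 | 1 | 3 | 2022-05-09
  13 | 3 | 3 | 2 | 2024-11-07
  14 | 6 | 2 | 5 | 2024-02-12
SELECT DISTINCT city FROM customers

Execution result:
city
New York
Los Angeles
Austin
Chicago
San Diego
Houston
Philadelphia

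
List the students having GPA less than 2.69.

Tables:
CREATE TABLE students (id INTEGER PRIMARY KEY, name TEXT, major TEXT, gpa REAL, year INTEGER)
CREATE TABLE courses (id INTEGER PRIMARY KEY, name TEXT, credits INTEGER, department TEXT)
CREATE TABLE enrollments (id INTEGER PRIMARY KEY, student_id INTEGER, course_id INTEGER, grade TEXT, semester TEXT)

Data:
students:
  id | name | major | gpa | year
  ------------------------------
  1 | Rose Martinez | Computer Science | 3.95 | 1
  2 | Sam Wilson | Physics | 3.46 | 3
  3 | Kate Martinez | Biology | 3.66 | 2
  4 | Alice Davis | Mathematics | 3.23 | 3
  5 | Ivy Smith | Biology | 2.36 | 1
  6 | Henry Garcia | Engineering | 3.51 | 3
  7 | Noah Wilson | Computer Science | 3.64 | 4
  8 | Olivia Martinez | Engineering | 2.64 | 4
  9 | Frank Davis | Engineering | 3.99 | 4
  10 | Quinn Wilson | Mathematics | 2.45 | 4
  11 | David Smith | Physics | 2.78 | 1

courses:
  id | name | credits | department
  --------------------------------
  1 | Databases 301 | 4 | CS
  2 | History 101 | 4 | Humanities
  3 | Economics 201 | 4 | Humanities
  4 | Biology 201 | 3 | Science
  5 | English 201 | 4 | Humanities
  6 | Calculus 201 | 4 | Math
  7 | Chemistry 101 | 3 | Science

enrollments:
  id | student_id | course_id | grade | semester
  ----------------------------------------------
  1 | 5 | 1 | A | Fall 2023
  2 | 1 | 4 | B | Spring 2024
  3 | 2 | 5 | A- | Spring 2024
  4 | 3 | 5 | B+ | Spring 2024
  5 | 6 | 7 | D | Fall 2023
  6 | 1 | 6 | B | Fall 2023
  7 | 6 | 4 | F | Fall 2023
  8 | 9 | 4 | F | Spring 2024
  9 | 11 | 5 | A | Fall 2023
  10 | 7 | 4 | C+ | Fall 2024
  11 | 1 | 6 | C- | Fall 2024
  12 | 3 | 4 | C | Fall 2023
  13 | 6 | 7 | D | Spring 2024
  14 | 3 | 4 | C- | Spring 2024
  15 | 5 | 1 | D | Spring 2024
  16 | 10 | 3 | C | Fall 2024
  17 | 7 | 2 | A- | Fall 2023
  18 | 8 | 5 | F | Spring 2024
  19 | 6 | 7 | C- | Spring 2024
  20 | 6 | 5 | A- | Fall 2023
SELECT name, gpa FROM students WHERE gpa < 2.69

Execution result:
name | gpa
Ivy Smith | 2.36
Olivia Martinez | 2.64
Quinn Wilson | 2.45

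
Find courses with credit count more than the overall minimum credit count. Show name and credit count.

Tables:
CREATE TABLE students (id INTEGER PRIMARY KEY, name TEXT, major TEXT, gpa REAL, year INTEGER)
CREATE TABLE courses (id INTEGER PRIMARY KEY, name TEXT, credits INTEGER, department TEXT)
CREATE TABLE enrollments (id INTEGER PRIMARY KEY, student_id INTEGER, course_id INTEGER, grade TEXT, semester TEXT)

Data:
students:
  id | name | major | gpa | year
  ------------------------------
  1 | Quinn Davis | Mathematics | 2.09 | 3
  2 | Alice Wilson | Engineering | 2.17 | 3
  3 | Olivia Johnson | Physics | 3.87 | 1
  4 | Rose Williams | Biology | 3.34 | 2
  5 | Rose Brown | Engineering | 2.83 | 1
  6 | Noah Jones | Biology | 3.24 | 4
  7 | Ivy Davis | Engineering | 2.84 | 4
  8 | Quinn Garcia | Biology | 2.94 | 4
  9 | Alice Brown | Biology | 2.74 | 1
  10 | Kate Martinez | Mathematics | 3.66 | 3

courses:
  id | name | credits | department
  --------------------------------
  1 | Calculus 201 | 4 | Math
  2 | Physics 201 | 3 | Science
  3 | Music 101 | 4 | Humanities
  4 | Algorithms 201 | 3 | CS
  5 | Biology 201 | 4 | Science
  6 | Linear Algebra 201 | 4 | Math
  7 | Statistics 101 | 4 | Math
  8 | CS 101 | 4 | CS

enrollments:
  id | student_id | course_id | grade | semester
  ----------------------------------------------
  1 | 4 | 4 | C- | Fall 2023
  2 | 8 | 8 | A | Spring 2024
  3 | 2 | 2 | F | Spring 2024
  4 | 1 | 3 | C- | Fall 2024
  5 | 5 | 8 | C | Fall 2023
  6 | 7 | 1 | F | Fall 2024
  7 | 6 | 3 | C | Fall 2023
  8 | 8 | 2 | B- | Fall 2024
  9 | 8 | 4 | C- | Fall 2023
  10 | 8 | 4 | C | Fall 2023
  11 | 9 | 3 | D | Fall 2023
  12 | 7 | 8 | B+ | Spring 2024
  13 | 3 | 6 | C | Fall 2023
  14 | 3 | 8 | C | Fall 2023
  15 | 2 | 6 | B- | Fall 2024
SELECT name, credits FROM courses WHERE credits > (SELECT MIN(credits) FROM courses)

Execution result:
name | credits
Calculus 201 | 4
Music 101 | 4
Biology 201 | 4
Linear Algebra 201 | 4
Statistics 101 | 4
CS 101 | 4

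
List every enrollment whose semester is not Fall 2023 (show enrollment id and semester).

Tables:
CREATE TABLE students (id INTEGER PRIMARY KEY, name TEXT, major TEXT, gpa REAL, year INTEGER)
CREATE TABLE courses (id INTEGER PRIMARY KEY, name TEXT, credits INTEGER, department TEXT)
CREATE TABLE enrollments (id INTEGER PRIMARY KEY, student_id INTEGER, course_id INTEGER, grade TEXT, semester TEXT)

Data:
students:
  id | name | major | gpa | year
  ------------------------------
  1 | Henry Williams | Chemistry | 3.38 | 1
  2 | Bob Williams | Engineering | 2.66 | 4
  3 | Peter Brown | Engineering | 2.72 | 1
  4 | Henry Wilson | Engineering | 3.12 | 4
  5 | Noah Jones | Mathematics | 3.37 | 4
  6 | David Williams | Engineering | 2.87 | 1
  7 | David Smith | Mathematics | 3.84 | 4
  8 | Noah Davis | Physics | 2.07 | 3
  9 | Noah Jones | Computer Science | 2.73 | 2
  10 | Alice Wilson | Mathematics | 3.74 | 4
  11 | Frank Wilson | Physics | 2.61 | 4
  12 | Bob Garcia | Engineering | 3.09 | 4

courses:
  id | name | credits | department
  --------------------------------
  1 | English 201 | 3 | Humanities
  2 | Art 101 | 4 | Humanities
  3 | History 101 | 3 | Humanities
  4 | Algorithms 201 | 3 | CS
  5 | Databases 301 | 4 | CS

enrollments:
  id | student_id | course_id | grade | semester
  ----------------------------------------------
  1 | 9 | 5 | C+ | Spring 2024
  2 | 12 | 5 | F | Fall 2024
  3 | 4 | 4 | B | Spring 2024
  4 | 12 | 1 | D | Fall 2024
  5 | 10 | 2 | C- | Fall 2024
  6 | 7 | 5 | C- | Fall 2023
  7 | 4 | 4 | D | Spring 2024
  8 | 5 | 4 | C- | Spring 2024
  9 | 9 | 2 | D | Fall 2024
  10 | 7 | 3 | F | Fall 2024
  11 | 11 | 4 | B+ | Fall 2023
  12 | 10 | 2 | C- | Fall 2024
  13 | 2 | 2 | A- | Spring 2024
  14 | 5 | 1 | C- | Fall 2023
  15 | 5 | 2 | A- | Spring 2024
SELECT id, semester FROM enrollments WHERE semester <> 'Fall 2023'

Execution result:
id | semester
1 | Spring 2024
2 | Fall 2024
3 | Spring 2024
4 | Fall 2024
5 | Fall 2024
7 | Spring 2024
8 | Spring 2024
9 | Fall 2024
10 | Fall 2024
12 | Fall 2024
13 | Spring 2024
15 | Spring 2024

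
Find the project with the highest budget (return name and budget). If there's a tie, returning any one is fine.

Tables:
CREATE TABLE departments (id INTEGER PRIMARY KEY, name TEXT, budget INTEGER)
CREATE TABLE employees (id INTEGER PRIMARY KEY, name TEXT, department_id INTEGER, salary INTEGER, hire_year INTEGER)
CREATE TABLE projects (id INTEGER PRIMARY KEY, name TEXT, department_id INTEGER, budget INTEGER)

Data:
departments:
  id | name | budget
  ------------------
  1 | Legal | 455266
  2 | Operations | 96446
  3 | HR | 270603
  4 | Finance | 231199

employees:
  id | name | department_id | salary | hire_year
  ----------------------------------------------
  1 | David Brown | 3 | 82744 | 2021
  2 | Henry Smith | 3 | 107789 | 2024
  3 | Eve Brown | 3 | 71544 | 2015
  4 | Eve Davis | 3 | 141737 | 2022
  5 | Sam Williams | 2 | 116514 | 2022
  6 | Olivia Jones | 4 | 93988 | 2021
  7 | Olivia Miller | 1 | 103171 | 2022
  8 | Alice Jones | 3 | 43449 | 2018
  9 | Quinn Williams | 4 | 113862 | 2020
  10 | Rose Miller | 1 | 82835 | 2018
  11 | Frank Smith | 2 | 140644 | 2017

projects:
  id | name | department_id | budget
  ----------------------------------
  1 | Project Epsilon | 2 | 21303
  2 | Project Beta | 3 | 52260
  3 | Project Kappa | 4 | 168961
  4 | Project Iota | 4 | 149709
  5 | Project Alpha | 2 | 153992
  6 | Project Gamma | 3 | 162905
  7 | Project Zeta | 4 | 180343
SELECT name, budget FROM projects ORDER BY budget DESC LIMIT 1

Execution result:
name | budget
Project Zeta | 180343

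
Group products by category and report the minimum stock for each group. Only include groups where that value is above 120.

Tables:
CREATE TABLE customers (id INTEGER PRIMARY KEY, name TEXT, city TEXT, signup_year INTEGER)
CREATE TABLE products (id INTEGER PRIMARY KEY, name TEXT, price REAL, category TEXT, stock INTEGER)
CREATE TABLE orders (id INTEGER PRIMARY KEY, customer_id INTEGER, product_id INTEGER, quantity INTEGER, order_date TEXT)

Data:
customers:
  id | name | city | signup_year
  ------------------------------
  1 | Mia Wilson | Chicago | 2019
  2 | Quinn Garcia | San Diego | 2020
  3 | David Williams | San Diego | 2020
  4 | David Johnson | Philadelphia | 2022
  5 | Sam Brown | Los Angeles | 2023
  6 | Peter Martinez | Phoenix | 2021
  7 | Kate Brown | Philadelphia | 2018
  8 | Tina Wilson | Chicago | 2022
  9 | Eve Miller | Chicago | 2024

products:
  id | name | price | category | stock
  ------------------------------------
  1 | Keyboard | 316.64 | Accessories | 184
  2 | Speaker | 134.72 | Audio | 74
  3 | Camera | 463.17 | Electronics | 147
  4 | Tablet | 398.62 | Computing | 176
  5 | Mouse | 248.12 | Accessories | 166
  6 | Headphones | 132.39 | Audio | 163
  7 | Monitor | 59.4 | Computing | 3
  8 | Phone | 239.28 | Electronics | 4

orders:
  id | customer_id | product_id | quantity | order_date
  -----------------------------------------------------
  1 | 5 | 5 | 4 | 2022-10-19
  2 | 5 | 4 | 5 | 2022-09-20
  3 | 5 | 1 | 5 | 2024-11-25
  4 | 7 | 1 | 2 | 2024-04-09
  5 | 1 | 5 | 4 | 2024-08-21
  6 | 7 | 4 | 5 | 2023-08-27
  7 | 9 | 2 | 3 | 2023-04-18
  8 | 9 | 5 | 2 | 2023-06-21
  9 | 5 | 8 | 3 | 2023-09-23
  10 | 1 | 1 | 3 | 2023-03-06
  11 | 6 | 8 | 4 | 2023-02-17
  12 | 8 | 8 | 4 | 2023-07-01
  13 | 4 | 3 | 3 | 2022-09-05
SELECT category, MIN(stock) AS min_stock FROM products GROUP BY category HAVING MIN(stock) > 120

Execution result:
category | min_stock
Accessories | 166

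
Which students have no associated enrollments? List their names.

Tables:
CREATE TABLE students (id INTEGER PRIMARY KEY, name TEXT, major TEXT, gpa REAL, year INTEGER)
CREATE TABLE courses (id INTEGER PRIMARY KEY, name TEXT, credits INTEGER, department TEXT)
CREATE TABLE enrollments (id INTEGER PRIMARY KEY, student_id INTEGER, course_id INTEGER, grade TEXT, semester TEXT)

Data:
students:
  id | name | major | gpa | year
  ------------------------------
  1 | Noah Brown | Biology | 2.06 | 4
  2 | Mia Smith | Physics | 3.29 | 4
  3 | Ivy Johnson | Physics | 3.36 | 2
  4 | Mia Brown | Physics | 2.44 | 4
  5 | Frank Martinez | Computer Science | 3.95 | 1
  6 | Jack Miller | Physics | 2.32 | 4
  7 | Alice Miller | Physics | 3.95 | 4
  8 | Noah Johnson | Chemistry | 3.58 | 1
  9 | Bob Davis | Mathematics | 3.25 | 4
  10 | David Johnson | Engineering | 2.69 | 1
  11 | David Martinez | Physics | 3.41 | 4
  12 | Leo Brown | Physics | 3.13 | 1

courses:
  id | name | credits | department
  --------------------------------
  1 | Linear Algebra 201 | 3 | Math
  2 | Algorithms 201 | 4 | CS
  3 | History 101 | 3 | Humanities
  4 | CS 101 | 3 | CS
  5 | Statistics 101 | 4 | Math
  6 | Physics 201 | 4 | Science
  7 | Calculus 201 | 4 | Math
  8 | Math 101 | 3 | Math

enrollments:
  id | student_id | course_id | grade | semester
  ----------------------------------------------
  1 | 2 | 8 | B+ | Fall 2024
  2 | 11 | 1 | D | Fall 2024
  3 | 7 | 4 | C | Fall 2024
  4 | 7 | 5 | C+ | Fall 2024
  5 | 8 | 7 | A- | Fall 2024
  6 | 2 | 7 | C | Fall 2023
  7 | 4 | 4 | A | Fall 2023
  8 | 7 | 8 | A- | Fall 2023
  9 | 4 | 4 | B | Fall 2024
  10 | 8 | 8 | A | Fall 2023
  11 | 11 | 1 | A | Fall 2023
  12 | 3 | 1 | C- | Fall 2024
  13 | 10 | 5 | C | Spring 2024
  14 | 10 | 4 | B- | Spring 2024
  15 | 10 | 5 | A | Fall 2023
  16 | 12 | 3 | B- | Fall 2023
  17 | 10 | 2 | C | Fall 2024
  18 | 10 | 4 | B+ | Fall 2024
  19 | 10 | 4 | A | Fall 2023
SELECT p.name FROM students p LEFT JOIN enrollments c ON c.student_id = p.id WHERE c.id IS NULL

Execution result:
name
Noah Brown
Frank Martinez
Jack Miller
Bob Davis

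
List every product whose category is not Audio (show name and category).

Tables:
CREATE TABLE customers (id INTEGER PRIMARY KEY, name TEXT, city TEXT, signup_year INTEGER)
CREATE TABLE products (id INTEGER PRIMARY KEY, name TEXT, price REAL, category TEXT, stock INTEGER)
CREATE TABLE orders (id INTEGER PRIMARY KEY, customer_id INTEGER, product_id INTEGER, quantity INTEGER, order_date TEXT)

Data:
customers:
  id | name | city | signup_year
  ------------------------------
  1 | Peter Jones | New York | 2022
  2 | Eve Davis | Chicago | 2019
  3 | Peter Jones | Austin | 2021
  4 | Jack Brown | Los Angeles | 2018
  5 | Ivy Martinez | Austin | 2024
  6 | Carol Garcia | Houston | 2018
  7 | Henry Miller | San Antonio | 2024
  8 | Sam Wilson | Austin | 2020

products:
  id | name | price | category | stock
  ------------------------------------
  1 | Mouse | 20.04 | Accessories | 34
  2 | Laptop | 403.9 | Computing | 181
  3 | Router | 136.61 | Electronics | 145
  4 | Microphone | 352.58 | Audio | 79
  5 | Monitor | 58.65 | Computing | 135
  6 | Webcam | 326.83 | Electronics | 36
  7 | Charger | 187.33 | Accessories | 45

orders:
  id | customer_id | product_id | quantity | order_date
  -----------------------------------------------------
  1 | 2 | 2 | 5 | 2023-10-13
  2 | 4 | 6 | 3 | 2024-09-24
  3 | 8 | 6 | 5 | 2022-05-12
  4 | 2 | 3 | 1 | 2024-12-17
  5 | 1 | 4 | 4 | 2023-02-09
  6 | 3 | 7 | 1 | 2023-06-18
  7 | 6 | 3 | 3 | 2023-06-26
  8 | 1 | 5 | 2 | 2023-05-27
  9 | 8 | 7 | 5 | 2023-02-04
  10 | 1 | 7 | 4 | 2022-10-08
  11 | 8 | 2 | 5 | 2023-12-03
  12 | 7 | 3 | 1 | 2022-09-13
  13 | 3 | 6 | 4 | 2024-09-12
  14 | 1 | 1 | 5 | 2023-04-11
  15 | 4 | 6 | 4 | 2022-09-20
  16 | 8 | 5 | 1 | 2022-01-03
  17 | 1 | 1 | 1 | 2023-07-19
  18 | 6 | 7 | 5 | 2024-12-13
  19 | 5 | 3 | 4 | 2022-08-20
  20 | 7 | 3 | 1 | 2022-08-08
SELECT name, category FROM products WHERE category <> 'Audio'

Execution result:
name | category
Mouse | Accessories
Laptop | Computing
Router | Electronics
Monitor | Computing
Webcam | Electronics
Charger | Accessories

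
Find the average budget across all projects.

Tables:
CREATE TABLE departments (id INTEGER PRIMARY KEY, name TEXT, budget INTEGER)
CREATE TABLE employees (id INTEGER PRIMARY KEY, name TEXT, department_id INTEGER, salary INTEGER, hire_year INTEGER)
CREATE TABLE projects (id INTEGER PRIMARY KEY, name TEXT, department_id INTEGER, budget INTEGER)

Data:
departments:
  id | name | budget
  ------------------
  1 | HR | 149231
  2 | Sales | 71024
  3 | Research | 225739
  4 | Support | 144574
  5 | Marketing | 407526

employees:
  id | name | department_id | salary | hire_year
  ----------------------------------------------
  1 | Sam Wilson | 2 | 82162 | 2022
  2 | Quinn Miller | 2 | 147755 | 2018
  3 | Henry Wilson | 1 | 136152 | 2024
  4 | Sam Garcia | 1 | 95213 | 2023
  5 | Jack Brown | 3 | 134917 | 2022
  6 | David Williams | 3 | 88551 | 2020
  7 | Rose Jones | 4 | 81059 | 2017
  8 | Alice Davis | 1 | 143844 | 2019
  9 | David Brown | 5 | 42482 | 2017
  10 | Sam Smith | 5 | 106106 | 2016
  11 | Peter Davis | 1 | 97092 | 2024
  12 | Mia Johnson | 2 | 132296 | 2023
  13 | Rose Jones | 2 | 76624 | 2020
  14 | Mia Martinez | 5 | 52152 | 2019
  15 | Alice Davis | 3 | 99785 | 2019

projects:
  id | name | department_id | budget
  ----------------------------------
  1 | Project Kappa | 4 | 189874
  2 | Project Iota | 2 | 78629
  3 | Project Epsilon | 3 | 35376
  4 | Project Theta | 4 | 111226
SELECT AVG(budget) FROM projects

Execution result:
103776.25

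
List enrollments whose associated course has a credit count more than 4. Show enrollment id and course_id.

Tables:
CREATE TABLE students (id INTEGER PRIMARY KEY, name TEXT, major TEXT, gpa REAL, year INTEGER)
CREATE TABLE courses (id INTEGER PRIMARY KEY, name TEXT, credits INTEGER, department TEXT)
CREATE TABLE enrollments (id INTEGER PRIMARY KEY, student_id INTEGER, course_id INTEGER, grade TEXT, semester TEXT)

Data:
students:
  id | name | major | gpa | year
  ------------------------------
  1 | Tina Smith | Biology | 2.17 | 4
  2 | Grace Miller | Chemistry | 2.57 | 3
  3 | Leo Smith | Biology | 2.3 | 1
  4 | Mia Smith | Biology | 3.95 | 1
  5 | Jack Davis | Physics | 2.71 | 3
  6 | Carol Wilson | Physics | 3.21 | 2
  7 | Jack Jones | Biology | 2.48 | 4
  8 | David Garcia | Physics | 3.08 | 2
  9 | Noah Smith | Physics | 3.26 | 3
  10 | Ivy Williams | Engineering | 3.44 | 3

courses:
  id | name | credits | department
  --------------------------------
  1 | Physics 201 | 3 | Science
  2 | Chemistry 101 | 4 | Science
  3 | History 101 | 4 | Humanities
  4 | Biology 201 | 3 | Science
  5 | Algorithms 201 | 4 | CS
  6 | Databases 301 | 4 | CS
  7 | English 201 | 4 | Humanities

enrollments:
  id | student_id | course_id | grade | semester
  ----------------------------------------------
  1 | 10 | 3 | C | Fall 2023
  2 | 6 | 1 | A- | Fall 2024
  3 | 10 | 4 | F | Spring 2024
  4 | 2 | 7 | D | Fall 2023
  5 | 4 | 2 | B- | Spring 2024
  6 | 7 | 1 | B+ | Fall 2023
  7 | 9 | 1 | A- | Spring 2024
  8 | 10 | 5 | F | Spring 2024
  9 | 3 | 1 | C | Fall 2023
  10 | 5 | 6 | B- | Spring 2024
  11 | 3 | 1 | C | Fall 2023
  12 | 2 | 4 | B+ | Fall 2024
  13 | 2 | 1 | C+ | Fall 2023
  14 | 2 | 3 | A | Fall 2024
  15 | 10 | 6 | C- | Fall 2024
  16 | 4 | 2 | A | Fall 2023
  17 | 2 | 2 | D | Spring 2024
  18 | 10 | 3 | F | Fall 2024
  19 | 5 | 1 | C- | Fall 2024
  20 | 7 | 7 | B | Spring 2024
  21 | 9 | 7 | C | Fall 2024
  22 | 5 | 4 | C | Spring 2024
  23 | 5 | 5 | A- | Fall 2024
SELECT id, course_id FROM enrollments WHERE course_id IN (SELECT id FROM courses WHERE credits > 4)

Execution result:
(no rows)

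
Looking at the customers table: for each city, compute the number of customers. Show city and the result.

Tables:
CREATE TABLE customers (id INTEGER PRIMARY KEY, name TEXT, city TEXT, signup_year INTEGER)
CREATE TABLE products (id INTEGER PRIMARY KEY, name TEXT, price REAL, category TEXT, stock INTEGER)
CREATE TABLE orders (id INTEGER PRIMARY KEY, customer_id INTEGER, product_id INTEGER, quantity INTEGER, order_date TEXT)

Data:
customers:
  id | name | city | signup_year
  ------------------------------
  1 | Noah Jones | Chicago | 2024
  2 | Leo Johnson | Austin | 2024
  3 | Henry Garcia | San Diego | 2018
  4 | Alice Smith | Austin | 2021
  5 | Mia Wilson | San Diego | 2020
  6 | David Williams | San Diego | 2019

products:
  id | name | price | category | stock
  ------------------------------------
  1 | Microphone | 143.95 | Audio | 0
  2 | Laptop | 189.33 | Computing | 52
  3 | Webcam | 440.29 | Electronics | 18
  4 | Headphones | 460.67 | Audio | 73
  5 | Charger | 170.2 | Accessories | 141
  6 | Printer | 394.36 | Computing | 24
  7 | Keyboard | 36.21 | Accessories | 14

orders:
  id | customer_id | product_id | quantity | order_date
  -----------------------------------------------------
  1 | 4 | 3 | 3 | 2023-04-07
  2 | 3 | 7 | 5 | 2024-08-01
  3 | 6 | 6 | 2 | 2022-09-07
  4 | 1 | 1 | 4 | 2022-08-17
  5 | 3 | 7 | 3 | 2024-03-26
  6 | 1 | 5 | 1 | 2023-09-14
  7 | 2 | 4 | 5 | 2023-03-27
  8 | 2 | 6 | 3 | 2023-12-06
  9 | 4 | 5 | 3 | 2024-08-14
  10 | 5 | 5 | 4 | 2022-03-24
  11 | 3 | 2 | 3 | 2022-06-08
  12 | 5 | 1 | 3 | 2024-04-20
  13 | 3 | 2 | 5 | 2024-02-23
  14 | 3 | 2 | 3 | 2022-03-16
SELECT city, COUNT(*) AS n FROM customers GROUP BY city

Execution result:
city | n
Austin | 2
Chicago | 1
San Diego | 3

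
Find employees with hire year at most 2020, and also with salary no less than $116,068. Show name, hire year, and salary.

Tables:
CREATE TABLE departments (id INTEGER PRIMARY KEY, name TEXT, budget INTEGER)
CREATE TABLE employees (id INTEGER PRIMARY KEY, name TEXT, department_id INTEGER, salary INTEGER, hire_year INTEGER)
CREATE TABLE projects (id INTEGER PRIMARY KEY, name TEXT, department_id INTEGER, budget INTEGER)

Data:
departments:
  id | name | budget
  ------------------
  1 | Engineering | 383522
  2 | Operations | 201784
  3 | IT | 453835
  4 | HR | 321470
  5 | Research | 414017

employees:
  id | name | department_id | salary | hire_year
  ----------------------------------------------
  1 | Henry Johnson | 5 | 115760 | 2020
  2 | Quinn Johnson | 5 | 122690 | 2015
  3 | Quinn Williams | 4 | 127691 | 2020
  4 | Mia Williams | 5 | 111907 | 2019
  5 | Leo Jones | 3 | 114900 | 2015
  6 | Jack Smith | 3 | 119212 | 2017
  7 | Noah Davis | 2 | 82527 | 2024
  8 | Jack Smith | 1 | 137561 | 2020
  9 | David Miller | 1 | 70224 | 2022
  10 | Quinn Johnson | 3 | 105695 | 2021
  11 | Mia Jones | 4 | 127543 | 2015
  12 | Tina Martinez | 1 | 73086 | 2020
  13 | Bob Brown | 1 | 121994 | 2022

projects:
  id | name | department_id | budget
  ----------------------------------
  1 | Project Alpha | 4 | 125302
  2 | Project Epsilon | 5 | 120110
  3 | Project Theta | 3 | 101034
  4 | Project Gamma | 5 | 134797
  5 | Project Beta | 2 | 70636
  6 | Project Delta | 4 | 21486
SELECT name, hire_year, salary FROM employees WHERE hire_year <= 2020 AND salary >= 116068

Execution result:
name | hire_year | salary
Quinn Johnson | 2015 | 122690
Quinn Williams | 2020 | 127691
Jack Smith | 2017 | 119212
Jack Smith | 2020 | 137561
Mia Jones | 2015 | 127543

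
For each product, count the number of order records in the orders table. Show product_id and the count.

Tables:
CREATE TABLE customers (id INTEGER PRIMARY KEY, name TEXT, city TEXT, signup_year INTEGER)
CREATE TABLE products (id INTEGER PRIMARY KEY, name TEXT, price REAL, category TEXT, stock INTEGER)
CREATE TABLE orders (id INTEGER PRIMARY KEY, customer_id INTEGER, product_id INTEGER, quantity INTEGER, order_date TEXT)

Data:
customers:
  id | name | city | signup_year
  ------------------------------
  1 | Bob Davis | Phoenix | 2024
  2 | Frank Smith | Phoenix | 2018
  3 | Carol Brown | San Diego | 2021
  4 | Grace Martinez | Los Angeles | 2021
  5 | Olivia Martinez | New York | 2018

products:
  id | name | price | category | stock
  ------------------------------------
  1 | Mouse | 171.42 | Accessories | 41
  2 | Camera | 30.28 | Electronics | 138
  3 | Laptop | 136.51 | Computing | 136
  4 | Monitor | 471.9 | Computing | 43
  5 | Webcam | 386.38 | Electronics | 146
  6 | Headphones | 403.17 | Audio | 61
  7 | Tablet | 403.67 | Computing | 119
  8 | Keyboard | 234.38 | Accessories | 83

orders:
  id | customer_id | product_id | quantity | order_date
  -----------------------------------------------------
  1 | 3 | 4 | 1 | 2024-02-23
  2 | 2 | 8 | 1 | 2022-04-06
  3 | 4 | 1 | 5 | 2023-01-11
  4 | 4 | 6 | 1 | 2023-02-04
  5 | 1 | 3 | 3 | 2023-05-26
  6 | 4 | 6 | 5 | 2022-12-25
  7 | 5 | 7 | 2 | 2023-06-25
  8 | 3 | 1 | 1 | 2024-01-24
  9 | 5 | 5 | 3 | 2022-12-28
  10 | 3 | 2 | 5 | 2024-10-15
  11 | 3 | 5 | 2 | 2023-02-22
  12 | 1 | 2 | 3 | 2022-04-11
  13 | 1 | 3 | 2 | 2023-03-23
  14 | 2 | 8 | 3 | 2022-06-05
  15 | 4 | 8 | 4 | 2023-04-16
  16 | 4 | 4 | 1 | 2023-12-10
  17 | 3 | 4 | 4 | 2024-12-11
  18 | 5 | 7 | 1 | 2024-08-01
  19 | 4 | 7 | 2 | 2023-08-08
SELECT product_id, COUNT(*) AS order_count FROM orders GROUP BY product_id

Execution result:
product_id | order_count
1 | 2
2 | 2
3 | 2
4 | 3
5 | 2
6 | 2
7 | 3
8 | 3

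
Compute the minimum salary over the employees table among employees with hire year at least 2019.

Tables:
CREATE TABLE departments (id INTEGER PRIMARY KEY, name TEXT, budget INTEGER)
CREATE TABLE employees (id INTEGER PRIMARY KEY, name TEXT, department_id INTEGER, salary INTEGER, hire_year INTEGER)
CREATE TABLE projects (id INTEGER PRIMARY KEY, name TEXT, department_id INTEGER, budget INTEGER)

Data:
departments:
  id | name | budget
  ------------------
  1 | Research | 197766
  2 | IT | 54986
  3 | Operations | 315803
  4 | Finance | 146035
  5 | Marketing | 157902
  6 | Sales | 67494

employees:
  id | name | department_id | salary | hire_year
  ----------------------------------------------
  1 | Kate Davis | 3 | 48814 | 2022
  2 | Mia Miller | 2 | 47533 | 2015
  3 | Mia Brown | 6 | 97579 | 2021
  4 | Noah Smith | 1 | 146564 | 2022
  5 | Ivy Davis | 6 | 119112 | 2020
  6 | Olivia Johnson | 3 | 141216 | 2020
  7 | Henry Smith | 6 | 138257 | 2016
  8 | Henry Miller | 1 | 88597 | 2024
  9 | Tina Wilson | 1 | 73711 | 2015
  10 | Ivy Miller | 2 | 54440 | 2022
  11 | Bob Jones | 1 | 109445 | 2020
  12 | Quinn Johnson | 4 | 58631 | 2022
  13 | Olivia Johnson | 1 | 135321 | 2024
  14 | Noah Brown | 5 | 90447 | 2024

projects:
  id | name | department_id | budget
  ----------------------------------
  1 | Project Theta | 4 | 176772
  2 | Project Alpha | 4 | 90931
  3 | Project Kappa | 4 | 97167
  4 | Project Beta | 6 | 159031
SELECT MIN(salary) FROM employees WHERE hire_year >= 2019

Execution result:
48814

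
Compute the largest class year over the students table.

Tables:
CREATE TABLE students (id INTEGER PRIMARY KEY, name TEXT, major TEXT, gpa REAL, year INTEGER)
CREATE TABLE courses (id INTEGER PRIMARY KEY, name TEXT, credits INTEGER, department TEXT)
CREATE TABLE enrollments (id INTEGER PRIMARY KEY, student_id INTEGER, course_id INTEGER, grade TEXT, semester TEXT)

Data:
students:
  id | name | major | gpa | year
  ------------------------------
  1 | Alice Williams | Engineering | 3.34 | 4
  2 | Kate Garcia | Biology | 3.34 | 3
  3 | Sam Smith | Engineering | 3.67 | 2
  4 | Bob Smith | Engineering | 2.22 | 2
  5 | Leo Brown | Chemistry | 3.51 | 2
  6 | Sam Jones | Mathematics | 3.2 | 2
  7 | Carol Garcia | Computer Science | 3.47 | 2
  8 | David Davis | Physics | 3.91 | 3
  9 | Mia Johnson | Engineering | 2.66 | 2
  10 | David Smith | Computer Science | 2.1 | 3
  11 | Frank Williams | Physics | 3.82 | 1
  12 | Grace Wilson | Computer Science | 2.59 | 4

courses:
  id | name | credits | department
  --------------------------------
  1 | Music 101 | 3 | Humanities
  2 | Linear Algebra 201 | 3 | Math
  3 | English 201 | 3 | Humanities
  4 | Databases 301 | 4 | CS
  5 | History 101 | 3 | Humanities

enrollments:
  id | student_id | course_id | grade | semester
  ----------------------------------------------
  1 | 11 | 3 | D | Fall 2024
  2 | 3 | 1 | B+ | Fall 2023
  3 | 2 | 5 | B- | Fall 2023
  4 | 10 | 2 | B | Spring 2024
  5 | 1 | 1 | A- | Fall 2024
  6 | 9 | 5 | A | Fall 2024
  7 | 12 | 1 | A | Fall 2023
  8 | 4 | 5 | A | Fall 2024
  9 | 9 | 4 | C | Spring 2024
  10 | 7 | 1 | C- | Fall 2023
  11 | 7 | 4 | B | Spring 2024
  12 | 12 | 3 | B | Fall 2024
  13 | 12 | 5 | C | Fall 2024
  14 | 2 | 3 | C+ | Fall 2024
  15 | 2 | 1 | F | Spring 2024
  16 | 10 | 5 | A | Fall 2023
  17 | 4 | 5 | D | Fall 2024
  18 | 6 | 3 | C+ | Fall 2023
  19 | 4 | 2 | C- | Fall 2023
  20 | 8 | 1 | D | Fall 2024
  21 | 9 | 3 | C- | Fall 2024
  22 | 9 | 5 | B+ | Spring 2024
SELECT MAX(year) FROM students

Execution result:
4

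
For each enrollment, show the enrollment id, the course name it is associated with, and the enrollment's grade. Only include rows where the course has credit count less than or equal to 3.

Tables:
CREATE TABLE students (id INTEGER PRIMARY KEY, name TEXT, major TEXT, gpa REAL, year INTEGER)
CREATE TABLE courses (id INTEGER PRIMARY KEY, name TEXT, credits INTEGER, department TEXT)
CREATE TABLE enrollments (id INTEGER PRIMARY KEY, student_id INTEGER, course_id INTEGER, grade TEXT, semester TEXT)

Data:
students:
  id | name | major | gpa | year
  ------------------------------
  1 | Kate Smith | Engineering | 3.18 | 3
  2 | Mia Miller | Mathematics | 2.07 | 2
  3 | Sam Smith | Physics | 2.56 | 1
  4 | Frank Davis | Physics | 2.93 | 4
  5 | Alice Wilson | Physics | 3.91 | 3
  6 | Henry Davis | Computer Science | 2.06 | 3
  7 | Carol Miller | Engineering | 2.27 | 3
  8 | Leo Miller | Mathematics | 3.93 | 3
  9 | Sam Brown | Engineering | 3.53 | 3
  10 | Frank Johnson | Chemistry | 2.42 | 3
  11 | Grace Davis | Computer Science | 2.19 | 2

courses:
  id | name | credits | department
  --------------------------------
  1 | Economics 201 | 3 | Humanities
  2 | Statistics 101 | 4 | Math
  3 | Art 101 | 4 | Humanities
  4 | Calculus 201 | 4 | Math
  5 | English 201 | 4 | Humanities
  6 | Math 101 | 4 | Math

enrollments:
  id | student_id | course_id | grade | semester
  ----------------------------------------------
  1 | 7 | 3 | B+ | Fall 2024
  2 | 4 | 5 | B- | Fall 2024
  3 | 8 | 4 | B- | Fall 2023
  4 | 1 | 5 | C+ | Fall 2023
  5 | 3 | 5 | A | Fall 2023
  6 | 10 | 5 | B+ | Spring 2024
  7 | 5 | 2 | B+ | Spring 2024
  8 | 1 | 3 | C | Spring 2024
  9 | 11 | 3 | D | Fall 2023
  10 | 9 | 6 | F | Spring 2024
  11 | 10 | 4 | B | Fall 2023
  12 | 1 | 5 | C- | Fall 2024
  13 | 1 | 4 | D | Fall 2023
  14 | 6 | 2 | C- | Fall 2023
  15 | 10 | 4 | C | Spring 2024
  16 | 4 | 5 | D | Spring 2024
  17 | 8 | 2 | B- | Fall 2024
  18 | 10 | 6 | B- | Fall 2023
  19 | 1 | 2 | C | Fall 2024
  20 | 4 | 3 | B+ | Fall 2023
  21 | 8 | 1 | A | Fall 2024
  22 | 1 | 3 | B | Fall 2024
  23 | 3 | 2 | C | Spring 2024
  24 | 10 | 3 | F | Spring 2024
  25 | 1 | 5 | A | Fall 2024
SELECT c.id, p.name AS course, c.grade FROM enrollments c JOIN courses p ON c.course_id = p.id WHERE p.credits <= 3

Execution result:
id | course | grade
21 | Economics 201 | A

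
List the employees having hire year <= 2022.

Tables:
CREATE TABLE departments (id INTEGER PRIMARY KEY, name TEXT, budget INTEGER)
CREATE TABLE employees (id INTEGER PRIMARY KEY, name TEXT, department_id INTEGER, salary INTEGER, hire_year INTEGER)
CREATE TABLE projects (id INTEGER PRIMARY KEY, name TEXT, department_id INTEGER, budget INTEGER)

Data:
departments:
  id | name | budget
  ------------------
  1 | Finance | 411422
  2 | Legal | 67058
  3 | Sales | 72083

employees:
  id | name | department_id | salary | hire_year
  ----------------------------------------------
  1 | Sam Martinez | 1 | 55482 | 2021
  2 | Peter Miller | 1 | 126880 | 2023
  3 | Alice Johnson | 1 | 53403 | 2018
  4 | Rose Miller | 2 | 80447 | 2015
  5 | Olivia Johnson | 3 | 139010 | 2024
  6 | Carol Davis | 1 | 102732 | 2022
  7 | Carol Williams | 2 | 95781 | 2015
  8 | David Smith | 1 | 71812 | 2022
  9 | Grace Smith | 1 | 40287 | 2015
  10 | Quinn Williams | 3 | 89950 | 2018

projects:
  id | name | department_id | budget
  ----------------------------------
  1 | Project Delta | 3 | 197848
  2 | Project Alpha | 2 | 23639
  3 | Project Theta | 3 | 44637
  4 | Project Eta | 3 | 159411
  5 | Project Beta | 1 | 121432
SELECT name, hire_year FROM employees WHERE hire_year <= 2022

Execution result:
name | hire_year
Sam Martinez | 2021
Alice Johnson | 2018
Rose Miller | 2015
Carol Davis | 2022
Carol Williams | 2015
David Smith | 2022
Grace Smith | 2015
Quinn Williams | 2018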